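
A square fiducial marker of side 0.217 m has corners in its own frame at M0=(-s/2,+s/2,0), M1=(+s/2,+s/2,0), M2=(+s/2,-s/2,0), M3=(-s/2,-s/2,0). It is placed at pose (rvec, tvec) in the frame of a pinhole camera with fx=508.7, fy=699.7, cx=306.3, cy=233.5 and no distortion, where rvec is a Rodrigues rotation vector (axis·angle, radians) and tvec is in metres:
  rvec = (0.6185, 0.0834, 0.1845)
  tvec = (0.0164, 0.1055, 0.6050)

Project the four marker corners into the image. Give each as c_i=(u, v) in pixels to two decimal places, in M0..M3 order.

c0=(225.99, 411.73) c1=(387.91, 457.89) c2=(437.12, 285.59) c3=(237.11, 230.26)

Intrinsics K: fx=508.7, fy=699.7, cx=306.3, cy=233.5
Marker side s = 0.217 m; corners in marker frame (Z=0):
  M0 = (-0.1085, +0.1085, 0)
  M1 = (+0.1085, +0.1085, 0)
  M2 = (+0.1085, -0.1085, 0)
  M3 = (-0.1085, -0.1085, 0)
rvec = (0.6185, 0.0834, 0.1845), |rvec| = θ = 0.65080 rad = 37.288°
Rodrigues: sinθ=0.60582, 1−cosθ=0.20440; R = I + sinθ·[k]× + (1−cosθ)·[k]×²:
    [+0.98022 -0.14686 +0.13271]
    [+0.19664 +0.79896 -0.56833]
    [-0.02257 +0.58318 +0.81203]
t = (0.0164, 0.1055, 0.6050) m
M0: Pc = R·M0+t = (-0.10589, +0.17085, +0.67072); u = 508.7·(-0.10589)/0.67072 + 306.3 = 225.9915, v = 699.7·(+0.17085)/0.67072 + 233.5 = 411.7322
M1: Pc = R·M1+t = (+0.10682, +0.21352, +0.66583); u = 508.7·(+0.10682)/0.66583 + 306.3 = 387.9115, v = 699.7·(+0.21352)/0.66583 + 233.5 = 457.8854
M2: Pc = R·M2+t = (+0.13869, +0.04015, +0.53928); u = 508.7·(+0.13869)/0.53928 + 306.3 = 437.1237, v = 699.7·(+0.04015)/0.53928 + 233.5 = 285.5924
M3: Pc = R·M3+t = (-0.07402, -0.00252, +0.54417); u = 508.7·(-0.07402)/0.54417 + 306.3 = 237.1056, v = 699.7·(-0.00252)/0.54417 + 233.5 = 230.2564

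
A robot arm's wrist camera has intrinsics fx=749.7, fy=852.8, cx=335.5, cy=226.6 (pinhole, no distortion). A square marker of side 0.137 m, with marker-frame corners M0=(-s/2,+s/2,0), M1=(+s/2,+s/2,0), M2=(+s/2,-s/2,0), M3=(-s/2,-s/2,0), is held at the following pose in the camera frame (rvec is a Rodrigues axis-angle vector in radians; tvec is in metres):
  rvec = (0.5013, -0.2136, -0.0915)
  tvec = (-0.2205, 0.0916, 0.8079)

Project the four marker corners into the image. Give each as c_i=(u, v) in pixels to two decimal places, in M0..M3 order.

Intrinsics K: fx=749.7, fy=852.8, cx=335.5, cy=226.6
Marker side s = 0.137 m; corners in marker frame (Z=0):
  M0 = (-0.0685, +0.0685, 0)
  M1 = (+0.0685, +0.0685, 0)
  M2 = (+0.0685, -0.0685, 0)
  M3 = (-0.0685, -0.0685, 0)
rvec = (0.5013, -0.2136, -0.0915), |rvec| = θ = 0.55254 rad = 31.658°
Rodrigues: sinθ=0.52485, 1−cosθ=0.14881; R = I + sinθ·[k]× + (1−cosθ)·[k]×²:
    [+0.97368 +0.03472 -0.22525]
    [-0.13911 +0.87343 -0.46665]
    [+0.18054 +0.48570 +0.85528]
t = (-0.2205, 0.0916, 0.8079) m
M0: Pc = R·M0+t = (-0.28482, +0.16096, +0.82880); u = 749.7·(-0.28482)/0.82880 + 335.5 = 77.8655, v = 852.8·(+0.16096)/0.82880 + 226.6 = 392.2191
M1: Pc = R·M1+t = (-0.15142, +0.14190, +0.85354); u = 749.7·(-0.15142)/0.85354 + 335.5 = 202.4974, v = 852.8·(+0.14190)/0.85354 + 226.6 = 368.3788
M2: Pc = R·M2+t = (-0.15618, +0.02224, +0.78700); u = 749.7·(-0.15618)/0.78700 + 335.5 = 186.7201, v = 852.8·(+0.02224)/0.78700 + 226.6 = 250.7008
M3: Pc = R·M3+t = (-0.28958, +0.04130, +0.76226); u = 749.7·(-0.28958)/0.76226 + 335.5 = 50.6965, v = 852.8·(+0.04130)/0.76226 + 226.6 = 272.8038

c0=(77.87, 392.22) c1=(202.50, 368.38) c2=(186.72, 250.70) c3=(50.70, 272.80)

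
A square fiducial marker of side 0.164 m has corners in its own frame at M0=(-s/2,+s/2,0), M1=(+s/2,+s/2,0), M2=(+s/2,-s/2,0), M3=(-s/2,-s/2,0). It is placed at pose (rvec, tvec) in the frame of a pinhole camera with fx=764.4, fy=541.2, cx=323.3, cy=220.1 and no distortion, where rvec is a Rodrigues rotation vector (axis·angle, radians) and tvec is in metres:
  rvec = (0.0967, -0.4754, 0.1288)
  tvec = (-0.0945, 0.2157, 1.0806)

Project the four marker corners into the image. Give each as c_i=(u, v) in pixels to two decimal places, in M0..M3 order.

Intrinsics K: fx=764.4, fy=541.2, cx=323.3, cy=220.1
Marker side s = 0.164 m; corners in marker frame (Z=0):
  M0 = (-0.0820, +0.0820, 0)
  M1 = (+0.0820, +0.0820, 0)
  M2 = (+0.0820, -0.0820, 0)
  M3 = (-0.0820, -0.0820, 0)
rvec = (0.0967, -0.4754, 0.1288), |rvec| = θ = 0.50194 rad = 28.759°
Rodrigues: sinθ=0.48113, 1−cosθ=0.12335; R = I + sinθ·[k]× + (1−cosθ)·[k]×²:
    [+0.88123 -0.14597 -0.44959]
    [+0.10095 +0.98730 -0.12267]
    [+0.46179 +0.06271 +0.88477]
t = (-0.0945, 0.2157, 1.0806) m
M0: Pc = R·M0+t = (-0.17873, +0.28838, +1.04788); u = 764.4·(-0.17873)/1.04788 + 323.3 = 192.9209, v = 541.2·(+0.28838)/1.04788 + 220.1 = 369.0408
M1: Pc = R·M1+t = (-0.03421, +0.30494, +1.12361); u = 764.4·(-0.03421)/1.12361 + 323.3 = 300.0277, v = 541.2·(+0.30494)/1.12361 + 220.1 = 366.9765
M2: Pc = R·M2+t = (-0.01027, +0.14302, +1.11332); u = 764.4·(-0.01027)/1.11332 + 323.3 = 316.2487, v = 541.2·(+0.14302)/1.11332 + 220.1 = 289.6235
M3: Pc = R·M3+t = (-0.15479, +0.12646, +1.03759); u = 764.4·(-0.15479)/1.03759 + 323.3 = 209.2642, v = 541.2·(+0.12646)/1.03759 + 220.1 = 286.0623

c0=(192.92, 369.04) c1=(300.03, 366.98) c2=(316.25, 289.62) c3=(209.26, 286.06)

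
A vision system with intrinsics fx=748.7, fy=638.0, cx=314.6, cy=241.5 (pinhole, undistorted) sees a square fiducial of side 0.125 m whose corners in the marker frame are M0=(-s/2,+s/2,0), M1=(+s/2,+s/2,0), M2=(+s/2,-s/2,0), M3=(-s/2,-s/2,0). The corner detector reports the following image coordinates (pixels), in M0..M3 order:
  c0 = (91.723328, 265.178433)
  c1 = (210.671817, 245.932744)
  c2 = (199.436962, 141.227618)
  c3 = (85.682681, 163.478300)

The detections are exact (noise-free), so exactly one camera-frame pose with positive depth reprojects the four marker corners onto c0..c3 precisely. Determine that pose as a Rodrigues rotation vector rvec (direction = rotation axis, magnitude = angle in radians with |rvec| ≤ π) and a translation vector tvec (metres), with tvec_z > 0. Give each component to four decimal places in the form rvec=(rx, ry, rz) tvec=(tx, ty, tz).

rvec=(-0.2320, 0.2429, -0.1535) tvec=(-0.1652, -0.0441, 0.7322)

Intrinsics K: fx=748.7, fy=638.0, cx=314.6, cy=241.5
Marker side s = 0.125 m; corners in marker frame (Z=0):
  M0 = (-0.0625, +0.0625, 0)
  M1 = (+0.0625, +0.0625, 0)
  M2 = (+0.0625, -0.0625, 0)
  M3 = (-0.0625, -0.0625, 0)
Detected image corners:
  c0 = (91.723328, 265.178433) px
  c1 = (210.671817, 245.932744) px
  c2 = (199.436962, 141.227618) px
  c3 = (85.682681, 163.478300) px
Planar DLT: solve 8×8 A·h = b for H (H[2,2]=1):
  H  [+886.27471 +19.52997 +145.69658]
  H  [-227.47600 +757.10165 +203.06904]
  H  [-0.30026 -0.33485 +1.00000]
B = K⁻¹H; ‖b₁‖=1.365664, ‖b₂‖=1.365664; λ = 2/(‖b₁‖+‖b₂‖) = 0.732245, sign → tz>0 ⇒ λ=+0.732245
r₁ = λ·B[:,0] = (+0.95918,-0.17785,-0.21986); r₂ = λ·B[:,1] = (+0.12213,+0.96175,-0.24519)
r₃ = r₁×r₂ = (+0.25506,+0.20833,+0.94421); SVD([r₁ r₂ r₃]) → R = UVᵀ:
  R  [+0.95918 +0.12213 +0.25506]
  R  [-0.17785 +0.96175 +0.20833]
  R  [-0.21986 -0.24519 +0.94421]
t = (-0.16519, -0.04411, +0.73224) m
tr R = 2.865147; θ = arccos((tr R − 1)/2) = 0.369318 rad = 21.160°
axis k = ((R−Rᵀ)₃₂, (R−Rᵀ)₁₃, (R−Rᵀ)₂₁) / (2 sinθ) = (-0.628183, +0.657826, -0.415513)
rvec = θ·k = (-0.231999, +0.242947, -0.153457)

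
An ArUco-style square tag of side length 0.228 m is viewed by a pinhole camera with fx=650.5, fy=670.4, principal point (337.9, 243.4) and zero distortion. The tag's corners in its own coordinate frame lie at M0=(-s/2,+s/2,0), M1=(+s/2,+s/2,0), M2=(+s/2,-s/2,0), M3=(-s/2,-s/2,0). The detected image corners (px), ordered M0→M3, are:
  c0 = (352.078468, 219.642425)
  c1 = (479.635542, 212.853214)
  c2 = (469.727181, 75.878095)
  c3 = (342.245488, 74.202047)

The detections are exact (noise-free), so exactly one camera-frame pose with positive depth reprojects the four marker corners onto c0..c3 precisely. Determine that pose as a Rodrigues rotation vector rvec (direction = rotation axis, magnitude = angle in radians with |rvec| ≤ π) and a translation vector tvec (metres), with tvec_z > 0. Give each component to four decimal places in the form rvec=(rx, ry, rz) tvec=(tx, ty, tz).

rvec=(-0.0344, -0.2857, -0.0650) tvec=(0.1240, -0.1573, 1.0766)

Intrinsics K: fx=650.5, fy=670.4, cx=337.9, cy=243.4
Marker side s = 0.228 m; corners in marker frame (Z=0):
  M0 = (-0.1140, +0.1140, 0)
  M1 = (+0.1140, +0.1140, 0)
  M2 = (+0.1140, -0.1140, 0)
  M3 = (-0.1140, -0.1140, 0)
Detected image corners:
  c0 = (352.078468, 219.642425) px
  c1 = (479.635542, 212.853214) px
  c2 = (469.727181, 75.878095) px
  c3 = (342.245488, 74.202047) px
Planar DLT: solve 8×8 A·h = b for H (H[2,2]=1):
  H  [+667.16995 +33.88189 +412.81693]
  H  [+27.06975 +615.43951 +145.42127]
  H  [+0.26252 -0.02291 +1.00000]
B = K⁻¹H; ‖b₁‖=0.928827, ‖b₂‖=0.928827; λ = 2/(‖b₁‖+‖b₂‖) = 1.076626, sign → tz>0 ⇒ λ=+1.076626
r₁ = λ·B[:,0] = (+0.95740,-0.05914,+0.28264); r₂ = λ·B[:,1] = (+0.06889,+0.99732,-0.02467)
r₃ = r₁×r₂ = (-0.28042,+0.04309,+0.95891); SVD([r₁ r₂ r₃]) → R = UVᵀ:
  R  [+0.95740 +0.06889 -0.28042]
  R  [-0.05914 +0.99732 +0.04309]
  R  [+0.28264 -0.02467 +0.95891]
t = (+0.12399, -0.15735, +1.07663) m
tr R = 2.913632; θ = arccos((tr R − 1)/2) = 0.294953 rad = 16.900°
axis k = ((R−Rᵀ)₃₂, (R−Rᵀ)₁₃, (R−Rᵀ)₂₁) / (2 sinθ) = (-0.116545, -0.968463, -0.220221)
rvec = θ·k = (-0.034375, -0.285651, -0.064955)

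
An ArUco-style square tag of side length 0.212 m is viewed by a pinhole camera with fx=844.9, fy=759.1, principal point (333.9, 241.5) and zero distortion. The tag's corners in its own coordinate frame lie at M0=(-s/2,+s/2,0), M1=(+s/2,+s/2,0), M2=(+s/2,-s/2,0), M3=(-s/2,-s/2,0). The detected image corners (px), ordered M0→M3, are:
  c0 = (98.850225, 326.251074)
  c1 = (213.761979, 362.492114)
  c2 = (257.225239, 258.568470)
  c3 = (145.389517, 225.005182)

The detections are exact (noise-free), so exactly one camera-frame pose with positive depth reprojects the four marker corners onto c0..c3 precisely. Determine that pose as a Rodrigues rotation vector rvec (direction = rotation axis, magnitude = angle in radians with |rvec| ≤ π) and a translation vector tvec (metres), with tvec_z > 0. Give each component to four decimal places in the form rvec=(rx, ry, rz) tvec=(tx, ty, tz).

rvec=(-0.2455, 0.0649, 0.3274) tvec=(-0.2688, 0.0976, 1.4637)

Intrinsics K: fx=844.9, fy=759.1, cx=333.9, cy=241.5
Marker side s = 0.212 m; corners in marker frame (Z=0):
  M0 = (-0.1060, +0.1060, 0)
  M1 = (+0.1060, +0.1060, 0)
  M2 = (+0.1060, -0.1060, 0)
  M3 = (-0.1060, -0.1060, 0)
Detected image corners:
  c0 = (98.850225, 326.251074) px
  c1 = (213.761979, 362.492114) px
  c2 = (257.225239, 258.568470) px
  c3 = (145.389517, 225.005182) px
Planar DLT: solve 8×8 A·h = b for H (H[2,2]=1):
  H  [+522.12486 -240.18413 +178.75705]
  H  [+143.97919 +438.17854 +292.10237]
  H  [-0.07012 -0.15581 +1.00000]
B = K⁻¹H; ‖b₁‖=0.683195, ‖b₂‖=0.683195; λ = 2/(‖b₁‖+‖b₂‖) = 1.463711, sign → tz>0 ⇒ λ=+1.463711
r₁ = λ·B[:,0] = (+0.94509,+0.31027,-0.10263); r₂ = λ·B[:,1] = (-0.32597,+0.91746,-0.22806)
r₃ = r₁×r₂ = (+0.02340,+0.24899,+0.96822); SVD([r₁ r₂ r₃]) → R = UVᵀ:
  R  [+0.94509 -0.32597 +0.02340]
  R  [+0.31027 +0.91746 +0.24899]
  R  [-0.10263 -0.22806 +0.96822]
t = (-0.26877, +0.09757, +1.46371) m
tr R = 2.830774; θ = arccos((tr R − 1)/2) = 0.414328 rad = 23.739°
axis k = ((R−Rᵀ)₃₂, (R−Rᵀ)₁₃, (R−Rᵀ)₂₁) / (2 sinθ) = (-0.592505, +0.156523, +0.790214)
rvec = θ·k = (-0.245491, +0.064852, +0.327408)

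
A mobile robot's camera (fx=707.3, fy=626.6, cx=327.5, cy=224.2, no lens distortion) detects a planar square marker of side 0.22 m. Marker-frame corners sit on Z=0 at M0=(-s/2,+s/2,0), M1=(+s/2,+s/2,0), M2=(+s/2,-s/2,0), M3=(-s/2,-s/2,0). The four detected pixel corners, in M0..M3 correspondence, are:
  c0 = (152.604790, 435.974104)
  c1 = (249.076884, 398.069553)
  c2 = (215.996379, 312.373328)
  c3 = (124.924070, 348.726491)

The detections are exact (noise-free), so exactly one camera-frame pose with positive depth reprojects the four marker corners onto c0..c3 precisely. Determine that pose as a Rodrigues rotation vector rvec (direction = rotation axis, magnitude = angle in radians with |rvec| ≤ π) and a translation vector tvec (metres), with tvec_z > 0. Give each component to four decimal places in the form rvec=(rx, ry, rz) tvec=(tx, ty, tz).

Intrinsics K: fx=707.3, fy=626.6, cx=327.5, cy=224.2
Marker side s = 0.22 m; corners in marker frame (Z=0):
  M0 = (-0.1100, +0.1100, 0)
  M1 = (+0.1100, +0.1100, 0)
  M2 = (+0.1100, -0.1100, 0)
  M3 = (-0.1100, -0.1100, 0)
Detected image corners:
  c0 = (152.604790, 435.974104) px
  c1 = (249.076884, 398.069553) px
  c2 = (215.996379, 312.373328) px
  c3 = (124.924070, 348.726491) px
Planar DLT: solve 8×8 A·h = b for H (H[2,2]=1):
  H  [+420.86996 +91.09219 +185.08821]
  H  [-178.78831 +298.50616 +372.63801]
  H  [-0.02707 -0.25298 +1.00000]
B = K⁻¹H; ‖b₁‖=0.667725, ‖b₂‖=0.667725; λ = 2/(‖b₁‖+‖b₂‖) = 1.497622, sign → tz>0 ⇒ λ=+1.497622
r₁ = λ·B[:,0] = (+0.90991,-0.41281,-0.04054); r₂ = λ·B[:,1] = (+0.36830,+0.84901,-0.37886)
r₃ = r₁×r₂ = (+0.19082,+0.32980,+0.92457); SVD([r₁ r₂ r₃]) → R = UVᵀ:
  R  [+0.90991 +0.36830 +0.19082]
  R  [-0.41281 +0.84901 +0.32980]
  R  [-0.04054 -0.37886 +0.92457]
t = (-0.30154, +0.35478, +1.49762) m
tr R = 2.683489; θ = arccos((tr R − 1)/2) = 0.570289 rad = 32.675°
axis k = ((R−Rᵀ)₃₂, (R−Rᵀ)₁₃, (R−Rᵀ)₂₁) / (2 sinθ) = (-0.656318, +0.214273, -0.723418)
rvec = θ·k = (-0.374291, +0.122198, -0.412558)

rvec=(-0.3743, 0.1222, -0.4126) tvec=(-0.3015, 0.3548, 1.4976)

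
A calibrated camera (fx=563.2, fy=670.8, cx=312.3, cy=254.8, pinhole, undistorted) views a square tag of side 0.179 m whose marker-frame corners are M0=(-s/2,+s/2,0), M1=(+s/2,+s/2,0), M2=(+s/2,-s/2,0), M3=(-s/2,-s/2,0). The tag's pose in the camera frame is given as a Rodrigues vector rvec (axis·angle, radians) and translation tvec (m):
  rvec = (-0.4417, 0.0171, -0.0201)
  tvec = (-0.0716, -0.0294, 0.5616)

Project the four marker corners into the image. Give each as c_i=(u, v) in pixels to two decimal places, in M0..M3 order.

Intrinsics K: fx=563.2, fy=670.8, cx=312.3, cy=254.8
Marker side s = 0.179 m; corners in marker frame (Z=0):
  M0 = (-0.0895, +0.0895, 0)
  M1 = (+0.0895, +0.0895, 0)
  M2 = (+0.0895, -0.0895, 0)
  M3 = (-0.0895, -0.0895, 0)
rvec = (-0.4417, 0.0171, -0.0201), |rvec| = θ = 0.44249 rad = 25.353°
Rodrigues: sinθ=0.42819, 1−cosθ=0.09631; R = I + sinθ·[k]× + (1−cosθ)·[k]×²:
    [+0.99966 +0.01574 +0.02091]
    [-0.02317 +0.90383 +0.42726]
    [-0.01218 -0.42760 +0.90389]
t = (-0.0716, -0.0294, 0.5616) m
M0: Pc = R·M0+t = (-0.15966, +0.05357, +0.52442); u = 563.2·(-0.15966)/0.52442 + 312.3 = 140.8324, v = 670.8·(+0.05357)/0.52442 + 254.8 = 323.3182
M1: Pc = R·M1+t = (+0.01928, +0.04942, +0.52224); u = 563.2·(+0.01928)/0.52224 + 312.3 = 333.0896, v = 670.8·(+0.04942)/0.52224 + 254.8 = 318.2780
M2: Pc = R·M2+t = (+0.01646, -0.11237, +0.59878); u = 563.2·(+0.01646)/0.59878 + 312.3 = 327.7829, v = 670.8·(-0.11237)/0.59878 + 254.8 = 128.9183
M3: Pc = R·M3+t = (-0.16248, -0.10822, +0.60096); u = 563.2·(-0.16248)/0.60096 + 312.3 = 160.0313, v = 670.8·(-0.10822)/0.60096 + 254.8 = 134.0036

c0=(140.83, 323.32) c1=(333.09, 318.28) c2=(327.78, 128.92) c3=(160.03, 134.00)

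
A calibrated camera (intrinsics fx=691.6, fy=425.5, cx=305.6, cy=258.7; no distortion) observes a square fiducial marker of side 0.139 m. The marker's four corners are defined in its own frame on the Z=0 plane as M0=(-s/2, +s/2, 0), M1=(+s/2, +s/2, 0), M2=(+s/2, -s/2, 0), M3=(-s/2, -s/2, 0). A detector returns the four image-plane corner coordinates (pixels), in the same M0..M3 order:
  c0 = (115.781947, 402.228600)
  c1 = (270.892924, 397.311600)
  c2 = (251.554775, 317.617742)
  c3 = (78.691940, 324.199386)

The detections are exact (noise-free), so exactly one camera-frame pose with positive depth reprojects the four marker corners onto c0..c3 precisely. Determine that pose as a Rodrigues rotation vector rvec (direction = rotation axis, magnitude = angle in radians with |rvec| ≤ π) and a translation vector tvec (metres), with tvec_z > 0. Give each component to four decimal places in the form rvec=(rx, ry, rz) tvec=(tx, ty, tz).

Intrinsics K: fx=691.6, fy=425.5, cx=305.6, cy=258.7
Marker side s = 0.139 m; corners in marker frame (Z=0):
  M0 = (-0.0695, +0.0695, 0)
  M1 = (+0.0695, +0.0695, 0)
  M2 = (+0.0695, -0.0695, 0)
  M3 = (-0.0695, -0.0695, 0)
Detected image corners:
  c0 = (115.781947, 402.228600) px
  c1 = (270.892924, 397.311600) px
  c2 = (251.554775, 317.617742) px
  c3 = (78.691940, 324.199386) px
Planar DLT: solve 8×8 A·h = b for H (H[2,2]=1):
  H  [+1159.40342 +345.87411 +179.47467]
  H  [-74.86871 +853.76020 +362.53659]
  H  [-0.09390 +0.79495 +1.00000]
B = K⁻¹H; ‖b₁‖=1.724567, ‖b₂‖=1.724567; λ = 2/(‖b₁‖+‖b₂‖) = 0.579856, sign → tz>0 ⇒ λ=+0.579856
r₁ = λ·B[:,0] = (+0.99613,-0.06892,-0.05445); r₂ = λ·B[:,1] = (+0.08631,+0.88322,+0.46095)
r₃ = r₁×r₂ = (+0.01632,-0.46387,+0.88575); SVD([r₁ r₂ r₃]) → R = UVᵀ:
  R  [+0.99613 +0.08631 +0.01632]
  R  [-0.06892 +0.88322 -0.46387]
  R  [-0.05445 +0.46095 +0.88575]
t = (-0.10575, +0.14150, +0.57986) m
tr R = 2.765104; θ = arccos((tr R − 1)/2) = 0.489534 rad = 28.048°
axis k = ((R−Rᵀ)₃₂, (R−Rᵀ)₁₃, (R−Rᵀ)₂₁) / (2 sinθ) = (+0.983408, +0.075256, -0.165062)
rvec = θ·k = (+0.481411, +0.036840, -0.080803)

rvec=(0.4814, 0.0368, -0.0808) tvec=(-0.1057, 0.1415, 0.5799)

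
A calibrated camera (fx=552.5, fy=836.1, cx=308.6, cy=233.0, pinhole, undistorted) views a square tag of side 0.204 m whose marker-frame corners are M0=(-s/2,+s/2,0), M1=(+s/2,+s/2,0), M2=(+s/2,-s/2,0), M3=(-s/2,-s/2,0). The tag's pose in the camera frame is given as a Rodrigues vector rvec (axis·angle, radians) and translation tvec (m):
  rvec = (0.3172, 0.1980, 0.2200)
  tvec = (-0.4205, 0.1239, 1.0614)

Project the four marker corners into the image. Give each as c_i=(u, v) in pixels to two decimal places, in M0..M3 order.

Intrinsics K: fx=552.5, fy=836.1, cx=308.6, cy=233.0
Marker side s = 0.204 m; corners in marker frame (Z=0):
  M0 = (-0.1020, +0.1020, 0)
  M1 = (+0.1020, +0.1020, 0)
  M2 = (+0.1020, -0.1020, 0)
  M3 = (-0.1020, -0.1020, 0)
rvec = (0.3172, 0.1980, 0.2200), |rvec| = θ = 0.43384 rad = 24.857°
Rodrigues: sinθ=0.42036, 1−cosθ=0.09264; R = I + sinθ·[k]× + (1−cosθ)·[k]×²:
    [+0.95688 -0.18225 +0.22620]
    [+0.24408 +0.92665 -0.28590]
    [-0.15750 +0.32878 +0.93118]
t = (-0.4205, 0.1239, 1.0614) m
M0: Pc = R·M0+t = (-0.53669, +0.19352, +1.11100); u = 552.5·(-0.53669)/1.11100 + 308.6 = 41.7037, v = 836.1·(+0.19352)/1.11100 + 233.0 = 378.6385
M1: Pc = R·M1+t = (-0.34149, +0.24331, +1.07887); u = 552.5·(-0.34149)/1.07887 + 308.6 = 133.7210, v = 836.1·(+0.24331)/1.07887 + 233.0 = 421.5631
M2: Pc = R·M2+t = (-0.30431, +0.05428, +1.01180); u = 552.5·(-0.30431)/1.01180 + 308.6 = 142.4301, v = 836.1·(+0.05428)/1.01180 + 233.0 = 277.8519
M3: Pc = R·M3+t = (-0.49951, +0.00449, +1.04393); u = 552.5·(-0.49951)/1.04393 + 308.6 = 44.2328, v = 836.1·(+0.00449)/1.04393 + 233.0 = 236.5925

c0=(41.70, 378.64) c1=(133.72, 421.56) c2=(142.43, 277.85) c3=(44.23, 236.59)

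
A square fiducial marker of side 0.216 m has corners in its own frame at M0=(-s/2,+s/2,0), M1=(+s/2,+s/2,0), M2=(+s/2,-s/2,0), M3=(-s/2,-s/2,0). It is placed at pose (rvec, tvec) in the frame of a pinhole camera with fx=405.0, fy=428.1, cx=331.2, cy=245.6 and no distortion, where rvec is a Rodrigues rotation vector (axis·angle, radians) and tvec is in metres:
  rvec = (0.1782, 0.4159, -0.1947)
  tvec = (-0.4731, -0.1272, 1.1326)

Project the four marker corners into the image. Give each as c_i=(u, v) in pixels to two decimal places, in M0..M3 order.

Intrinsics K: fx=405.0, fy=428.1, cx=331.2, cy=245.6
Marker side s = 0.216 m; corners in marker frame (Z=0):
  M0 = (-0.1080, +0.1080, 0)
  M1 = (+0.1080, +0.1080, 0)
  M2 = (+0.1080, -0.1080, 0)
  M3 = (-0.1080, -0.1080, 0)
rvec = (0.1782, 0.4159, -0.1947), |rvec| = θ = 0.49258 rad = 28.223°
Rodrigues: sinθ=0.47290, 1−cosθ=0.11888; R = I + sinθ·[k]× + (1−cosθ)·[k]×²:
    [+0.89667 +0.22323 +0.38228]
    [-0.15061 +0.96587 -0.21076]
    [-0.41628 +0.13140 +0.89969]
t = (-0.4731, -0.1272, 1.1326) m
M0: Pc = R·M0+t = (-0.54583, -0.00662, +1.19175); u = 405.0·(-0.54583)/1.19175 + 331.2 = 145.7067, v = 428.1·(-0.00662)/1.19175 + 245.6 = 243.2217
M1: Pc = R·M1+t = (-0.35215, -0.03915, +1.10183); u = 405.0·(-0.35215)/1.10183 + 331.2 = 201.7605, v = 428.1·(-0.03915)/1.10183 + 245.6 = 230.3881
M2: Pc = R·M2+t = (-0.40037, -0.24778, +1.07345); u = 405.0·(-0.40037)/1.07345 + 331.2 = 180.1456, v = 428.1·(-0.24778)/1.07345 + 245.6 = 146.7837
M3: Pc = R·M3+t = (-0.59405, -0.21525, +1.16337); u = 405.0·(-0.59405)/1.16337 + 331.2 = 124.3948, v = 428.1·(-0.21525)/1.16337 + 245.6 = 166.3923

c0=(145.71, 243.22) c1=(201.76, 230.39) c2=(180.15, 146.78) c3=(124.39, 166.39)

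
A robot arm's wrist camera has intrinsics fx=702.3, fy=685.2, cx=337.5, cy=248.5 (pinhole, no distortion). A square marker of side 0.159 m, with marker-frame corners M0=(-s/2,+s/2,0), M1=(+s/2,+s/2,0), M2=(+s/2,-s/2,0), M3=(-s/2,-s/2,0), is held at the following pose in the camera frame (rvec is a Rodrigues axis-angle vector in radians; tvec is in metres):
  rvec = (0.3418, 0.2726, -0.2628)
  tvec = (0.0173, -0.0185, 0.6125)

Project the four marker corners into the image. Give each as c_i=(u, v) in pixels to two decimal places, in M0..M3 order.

c0=(302.38, 321.33) c1=(469.40, 290.40) c2=(421.52, 118.57) c3=(245.64, 165.41)

Intrinsics K: fx=702.3, fy=685.2, cx=337.5, cy=248.5
Marker side s = 0.159 m; corners in marker frame (Z=0):
  M0 = (-0.0795, +0.0795, 0)
  M1 = (+0.0795, +0.0795, 0)
  M2 = (+0.0795, -0.0795, 0)
  M3 = (-0.0795, -0.0795, 0)
rvec = (0.3418, 0.2726, -0.2628), |rvec| = θ = 0.51010 rad = 29.227°
Rodrigues: sinθ=0.48826, 1−cosθ=0.12730; R = I + sinθ·[k]× + (1−cosθ)·[k]×²:
    [+0.92985 +0.29714 +0.21698]
    [-0.20596 +0.90905 -0.36222]
    [-0.30488 +0.29212 +0.90649]
t = (0.0173, -0.0185, 0.6125) m
M0: Pc = R·M0+t = (-0.03300, +0.07014, +0.65996); u = 702.3·(-0.03300)/0.65996 + 337.5 = 302.3818, v = 685.2·(+0.07014)/0.65996 + 248.5 = 321.3263
M1: Pc = R·M1+t = (+0.11485, +0.03740, +0.61149); u = 702.3·(+0.11485)/0.61149 + 337.5 = 469.4019, v = 685.2·(+0.03740)/0.61149 + 248.5 = 290.4035
M2: Pc = R·M2+t = (+0.06760, -0.10714, +0.56504); u = 702.3·(+0.06760)/0.56504 + 337.5 = 421.5229, v = 685.2·(-0.10714)/0.56504 + 248.5 = 118.5709
M3: Pc = R·M3+t = (-0.08025, -0.07440, +0.61351); u = 702.3·(-0.08025)/0.61351 + 337.5 = 245.6414, v = 685.2·(-0.07440)/0.61351 + 248.5 = 165.4118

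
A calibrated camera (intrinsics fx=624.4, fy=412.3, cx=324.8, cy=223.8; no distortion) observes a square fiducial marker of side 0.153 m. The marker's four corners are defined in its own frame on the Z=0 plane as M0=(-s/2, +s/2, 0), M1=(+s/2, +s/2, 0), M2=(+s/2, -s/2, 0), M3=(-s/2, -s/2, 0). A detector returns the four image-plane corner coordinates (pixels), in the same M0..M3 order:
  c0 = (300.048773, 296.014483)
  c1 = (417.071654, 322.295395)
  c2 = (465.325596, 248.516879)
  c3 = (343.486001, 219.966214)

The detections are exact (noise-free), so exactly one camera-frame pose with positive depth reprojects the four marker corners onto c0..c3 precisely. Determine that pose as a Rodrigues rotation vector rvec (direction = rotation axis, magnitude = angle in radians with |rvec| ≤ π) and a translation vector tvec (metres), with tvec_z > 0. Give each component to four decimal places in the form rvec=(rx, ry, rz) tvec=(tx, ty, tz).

rvec=(0.2342, -0.0275, 0.3457) tvec=(0.0678, 0.0886, 0.7480)

Intrinsics K: fx=624.4, fy=412.3, cx=324.8, cy=223.8
Marker side s = 0.153 m; corners in marker frame (Z=0):
  M0 = (-0.0765, +0.0765, 0)
  M1 = (+0.0765, +0.0765, 0)
  M2 = (+0.0765, -0.0765, 0)
  M3 = (-0.0765, -0.0765, 0)
Detected image corners:
  c0 = (300.048773, 296.014483) px
  c1 = (417.071654, 322.295395) px
  c2 = (465.325596, 248.516879) px
  c3 = (343.486001, 219.966214) px
Planar DLT: solve 8×8 A·h = b for H (H[2,2]=1):
  H  [+814.20904 -186.15314 +381.36762]
  H  [+203.21408 +570.48609 +272.64490]
  H  [+0.08905 +0.29778 +1.00000]
B = K⁻¹H; ‖b₁‖=1.336887, ‖b₂‖=1.336887; λ = 2/(‖b₁‖+‖b₂‖) = 0.748007, sign → tz>0 ⇒ λ=+0.748007
r₁ = λ·B[:,0] = (+0.94074,+0.33252,+0.06661); r₂ = λ·B[:,1] = (-0.33887,+0.91409,+0.22274)
r₃ = r₁×r₂ = (+0.01318,-0.23211,+0.97260); SVD([r₁ r₂ r₃]) → R = UVᵀ:
  R  [+0.94074 -0.33887 +0.01318]
  R  [+0.33252 +0.91409 -0.23211]
  R  [+0.06661 +0.22274 +0.97260]
t = (+0.06777, +0.08862, +0.74801) m
tr R = 2.827426; θ = arccos((tr R − 1)/2) = 0.418467 rad = 23.976°
axis k = ((R−Rᵀ)₃₂, (R−Rᵀ)₁₃, (R−Rᵀ)₂₁) / (2 sinθ) = (+0.559672, -0.065744, +0.826102)
rvec = θ·k = (+0.234204, -0.027512, +0.345697)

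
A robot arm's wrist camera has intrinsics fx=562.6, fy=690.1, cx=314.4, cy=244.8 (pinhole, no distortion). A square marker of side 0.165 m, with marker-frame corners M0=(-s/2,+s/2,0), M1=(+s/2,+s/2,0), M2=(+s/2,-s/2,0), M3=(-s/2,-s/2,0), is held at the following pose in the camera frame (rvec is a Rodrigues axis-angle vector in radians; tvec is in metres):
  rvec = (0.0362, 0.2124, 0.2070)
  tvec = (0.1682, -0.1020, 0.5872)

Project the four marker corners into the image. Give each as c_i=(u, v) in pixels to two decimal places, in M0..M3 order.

c0=(381.66, 201.23) c1=(540.02, 239.80) c2=(576.66, 42.77) c3=(413.71, 14.74)

Intrinsics K: fx=562.6, fy=690.1, cx=314.4, cy=244.8
Marker side s = 0.165 m; corners in marker frame (Z=0):
  M0 = (-0.0825, +0.0825, 0)
  M1 = (+0.0825, +0.0825, 0)
  M2 = (+0.0825, -0.0825, 0)
  M3 = (-0.0825, -0.0825, 0)
rvec = (0.0362, 0.2124, 0.2070), |rvec| = θ = 0.29879 rad = 17.119°
Rodrigues: sinθ=0.29436, 1−cosθ=0.04431; R = I + sinθ·[k]× + (1−cosθ)·[k]×²:
    [+0.95634 -0.20012 +0.21297]
    [+0.20775 +0.97808 -0.01384]
    [-0.20553 +0.05748 +0.97696]
t = (0.1682, -0.1020, 0.5872) m
M0: Pc = R·M0+t = (+0.07279, -0.03845, +0.60890); u = 562.6·(+0.07279)/0.60890 + 314.4 = 381.6569, v = 690.1·(-0.03845)/0.60890 + 244.8 = 201.2254
M1: Pc = R·M1+t = (+0.23059, -0.00417, +0.57499); u = 562.6·(+0.23059)/0.57499 + 314.4 = 540.0216, v = 690.1·(-0.00417)/0.57499 + 244.8 = 239.7967
M2: Pc = R·M2+t = (+0.26361, -0.16555, +0.56550); u = 562.6·(+0.26361)/0.56550 + 314.4 = 576.6559, v = 690.1·(-0.16555)/0.56550 + 244.8 = 42.7706
M3: Pc = R·M3+t = (+0.10581, -0.19983, +0.59941); u = 562.6·(+0.10581)/0.59941 + 314.4 = 413.7127, v = 690.1·(-0.19983)/0.59941 + 244.8 = 14.7361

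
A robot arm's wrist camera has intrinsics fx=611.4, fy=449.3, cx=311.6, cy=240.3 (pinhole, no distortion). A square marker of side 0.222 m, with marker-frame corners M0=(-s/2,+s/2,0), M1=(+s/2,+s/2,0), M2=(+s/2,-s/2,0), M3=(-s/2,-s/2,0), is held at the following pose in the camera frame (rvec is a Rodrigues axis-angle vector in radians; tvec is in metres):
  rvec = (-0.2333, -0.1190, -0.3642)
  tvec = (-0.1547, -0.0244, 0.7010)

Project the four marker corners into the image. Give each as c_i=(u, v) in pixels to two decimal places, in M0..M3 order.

Intrinsics K: fx=611.4, fy=449.3, cx=311.6, cy=240.3
Marker side s = 0.222 m; corners in marker frame (Z=0):
  M0 = (-0.1110, +0.1110, 0)
  M1 = (+0.1110, +0.1110, 0)
  M2 = (+0.1110, -0.1110, 0)
  M3 = (-0.1110, -0.1110, 0)
rvec = (-0.2333, -0.1190, -0.3642), |rvec| = θ = 0.44859 rad = 25.702°
Rodrigues: sinθ=0.43369, 1−cosθ=0.09894; R = I + sinθ·[k]× + (1−cosθ)·[k]×²:
    [+0.92782 +0.36576 -0.07327]
    [-0.33846 +0.90802 +0.24686]
    [+0.15683 -0.20424 +0.96628]
t = (-0.1547, -0.0244, 0.7010) m
M0: Pc = R·M0+t = (-0.21709, +0.11396, +0.66092); u = 611.4·(-0.21709)/0.66092 + 311.6 = 110.7769, v = 449.3·(+0.11396)/0.66092 + 240.3 = 317.7705
M1: Pc = R·M1+t = (-0.01111, +0.03882, +0.69574); u = 611.4·(-0.01111)/0.69574 + 311.6 = 301.8343, v = 449.3·(+0.03882)/0.69574 + 240.3 = 265.3707
M2: Pc = R·M2+t = (-0.09231, -0.16276, +0.74108); u = 611.4·(-0.09231)/0.74108 + 311.6 = 235.4422, v = 449.3·(-0.16276)/0.74108 + 240.3 = 141.6226
M3: Pc = R·M3+t = (-0.29829, -0.08762, +0.70626); u = 611.4·(-0.29829)/0.70626 + 311.6 = 53.3779, v = 449.3·(-0.08762)/0.70626 + 240.3 = 184.5581

c0=(110.78, 317.77) c1=(301.83, 265.37) c2=(235.44, 141.62) c3=(53.38, 184.56)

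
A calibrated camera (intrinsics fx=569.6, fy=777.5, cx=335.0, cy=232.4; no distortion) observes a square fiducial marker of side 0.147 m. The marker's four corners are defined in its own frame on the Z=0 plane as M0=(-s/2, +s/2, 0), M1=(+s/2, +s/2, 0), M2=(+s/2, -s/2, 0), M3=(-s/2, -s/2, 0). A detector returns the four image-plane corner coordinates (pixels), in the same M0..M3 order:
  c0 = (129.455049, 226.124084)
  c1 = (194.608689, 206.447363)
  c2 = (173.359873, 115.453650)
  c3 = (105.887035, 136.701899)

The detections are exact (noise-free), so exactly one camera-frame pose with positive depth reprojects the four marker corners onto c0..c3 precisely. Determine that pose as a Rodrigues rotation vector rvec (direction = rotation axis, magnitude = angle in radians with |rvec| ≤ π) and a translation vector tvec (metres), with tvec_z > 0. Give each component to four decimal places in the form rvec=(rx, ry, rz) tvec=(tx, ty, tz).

rvec=(0.3228, 0.0378, -0.2211) tvec=(-0.3886, -0.0933, 1.2023)

Intrinsics K: fx=569.6, fy=777.5, cx=335.0, cy=232.4
Marker side s = 0.147 m; corners in marker frame (Z=0):
  M0 = (-0.0735, +0.0735, 0)
  M1 = (+0.0735, +0.0735, 0)
  M2 = (+0.0735, -0.0735, 0)
  M3 = (-0.0735, -0.0735, 0)
Detected image corners:
  c0 = (129.455049, 226.124084) px
  c1 = (194.608689, 206.447363) px
  c2 = (173.359873, 115.453650) px
  c3 = (105.887035, 136.701899) px
Planar DLT: solve 8×8 A·h = b for H (H[2,2]=1):
  H  [+441.91889 +191.41240 +150.89417]
  H  [-149.36123 +657.83026 +172.08271]
  H  [-0.05995 +0.25817 +1.00000]
B = K⁻¹H; ‖b₁‖=0.831754, ‖b₂‖=0.831754; λ = 2/(‖b₁‖+‖b₂‖) = 1.202278, sign → tz>0 ⇒ λ=+1.202278
r₁ = λ·B[:,0] = (+0.97517,-0.20942,-0.07207); r₂ = λ·B[:,1] = (+0.22147,+0.92445,+0.31039)
r₃ = r₁×r₂ = (+0.00163,-0.31865,+0.94787); SVD([r₁ r₂ r₃]) → R = UVᵀ:
  R  [+0.97517 +0.22147 +0.00163]
  R  [-0.20942 +0.92445 -0.31865]
  R  [-0.07207 +0.31039 +0.94787]
t = (-0.38860, -0.09327, +1.20228) m
tr R = 2.847487; θ = arccos((tr R − 1)/2) = 0.393054 rad = 22.520°
axis k = ((R−Rᵀ)₃₂, (R−Rᵀ)₁₃, (R−Rᵀ)₂₁) / (2 sinθ) = (+0.821180, +0.096213, -0.562501)
rvec = θ·k = (+0.322768, +0.037817, -0.221093)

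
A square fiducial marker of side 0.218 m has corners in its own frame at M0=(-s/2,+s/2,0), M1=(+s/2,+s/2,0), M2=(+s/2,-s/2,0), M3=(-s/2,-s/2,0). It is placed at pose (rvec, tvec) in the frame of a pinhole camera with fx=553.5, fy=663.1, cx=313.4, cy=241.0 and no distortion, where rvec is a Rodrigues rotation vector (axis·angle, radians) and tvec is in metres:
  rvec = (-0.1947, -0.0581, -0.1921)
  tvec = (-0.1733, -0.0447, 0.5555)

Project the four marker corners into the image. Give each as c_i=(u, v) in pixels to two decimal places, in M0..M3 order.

Intrinsics K: fx=553.5, fy=663.1, cx=313.4, cy=241.0
Marker side s = 0.218 m; corners in marker frame (Z=0):
  M0 = (-0.1090, +0.1090, 0)
  M1 = (+0.1090, +0.1090, 0)
  M2 = (+0.1090, -0.1090, 0)
  M3 = (-0.1090, -0.1090, 0)
rvec = (-0.1947, -0.0581, -0.1921), |rvec| = θ = 0.27962 rad = 16.021°
Rodrigues: sinθ=0.27599, 1−cosθ=0.03884; R = I + sinθ·[k]× + (1−cosθ)·[k]×²:
    [+0.97999 +0.19523 -0.03877]
    [-0.18399 +0.96284 +0.19772]
    [+0.07593 -0.18663 +0.97949]
t = (-0.1733, -0.0447, 0.5555) m
M0: Pc = R·M0+t = (-0.25884, +0.08030, +0.52688); u = 553.5·(-0.25884)/0.52688 + 313.4 = 41.4838, v = 663.1·(+0.08030)/0.52688 + 241.0 = 342.0655
M1: Pc = R·M1+t = (-0.04520, +0.04019, +0.54343); u = 553.5·(-0.04520)/0.54343 + 313.4 = 267.3614, v = 663.1·(+0.04019)/0.54343 + 241.0 = 290.0458
M2: Pc = R·M2+t = (-0.08776, -0.16970, +0.58412); u = 553.5·(-0.08776)/0.58412 + 313.4 = 230.2397, v = 663.1·(-0.16970)/0.58412 + 241.0 = 48.3495
M3: Pc = R·M3+t = (-0.30140, -0.12959, +0.56757); u = 553.5·(-0.30140)/0.56757 + 313.4 = 19.4712, v = 663.1·(-0.12959)/0.56757 + 241.0 = 89.5918

c0=(41.48, 342.07) c1=(267.36, 290.05) c2=(230.24, 48.35) c3=(19.47, 89.59)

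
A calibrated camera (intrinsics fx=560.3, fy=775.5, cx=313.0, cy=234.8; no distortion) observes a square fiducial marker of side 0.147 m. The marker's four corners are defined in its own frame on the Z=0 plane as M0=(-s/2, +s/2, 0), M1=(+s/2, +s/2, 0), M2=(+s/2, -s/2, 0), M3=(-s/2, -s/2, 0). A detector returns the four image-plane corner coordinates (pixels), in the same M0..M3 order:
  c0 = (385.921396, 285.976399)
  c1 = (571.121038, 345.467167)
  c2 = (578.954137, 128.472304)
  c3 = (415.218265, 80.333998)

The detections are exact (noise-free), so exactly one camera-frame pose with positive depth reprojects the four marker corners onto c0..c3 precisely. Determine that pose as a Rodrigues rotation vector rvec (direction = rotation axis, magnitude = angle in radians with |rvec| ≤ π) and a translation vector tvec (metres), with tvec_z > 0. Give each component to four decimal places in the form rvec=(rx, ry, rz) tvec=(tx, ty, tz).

Intrinsics K: fx=560.3, fy=775.5, cx=313.0, cy=234.8
Marker side s = 0.147 m; corners in marker frame (Z=0):
  M0 = (-0.0735, +0.0735, 0)
  M1 = (+0.0735, +0.0735, 0)
  M2 = (+0.0735, -0.0735, 0)
  M3 = (-0.0735, -0.0735, 0)
Detected image corners:
  c0 = (385.921396, 285.976399) px
  c1 = (571.121038, 345.467167) px
  c2 = (578.954137, 128.472304) px
  c3 = (415.218265, 80.333998) px
Planar DLT: solve 8×8 A·h = b for H (H[2,2]=1):
  H  [+1109.93318 -543.02947 +487.43454]
  H  [+332.51061 +1258.00440 +203.14726]
  H  [-0.14831 -0.85268 +1.00000]
B = K⁻¹H; ‖b₁‖=2.122661, ‖b₂‖=2.122661; λ = 2/(‖b₁‖+‖b₂‖) = 0.471107, sign → tz>0 ⇒ λ=+0.471107
r₁ = λ·B[:,0] = (+0.97228,+0.22315,-0.06987); r₂ = λ·B[:,1] = (-0.23218,+0.88585,-0.40170)
r₃ = r₁×r₂ = (-0.02775,+0.40679,+0.91310); SVD([r₁ r₂ r₃]) → R = UVᵀ:
  R  [+0.97228 -0.23218 -0.02775]
  R  [+0.22315 +0.88585 +0.40679]
  R  [-0.06987 -0.40170 +0.91310]
t = (+0.14667, -0.01923, +0.47111) m
tr R = 2.771224; θ = arccos((tr R − 1)/2) = 0.482986 rad = 27.673°
axis k = ((R−Rᵀ)₃₂, (R−Rᵀ)₁₃, (R−Rᵀ)₂₁) / (2 sinθ) = (-0.870423, +0.045351, +0.490211)
rvec = θ·k = (-0.420402, +0.021904, +0.236765)

rvec=(-0.4204, 0.0219, 0.2368) tvec=(0.1467, -0.0192, 0.4711)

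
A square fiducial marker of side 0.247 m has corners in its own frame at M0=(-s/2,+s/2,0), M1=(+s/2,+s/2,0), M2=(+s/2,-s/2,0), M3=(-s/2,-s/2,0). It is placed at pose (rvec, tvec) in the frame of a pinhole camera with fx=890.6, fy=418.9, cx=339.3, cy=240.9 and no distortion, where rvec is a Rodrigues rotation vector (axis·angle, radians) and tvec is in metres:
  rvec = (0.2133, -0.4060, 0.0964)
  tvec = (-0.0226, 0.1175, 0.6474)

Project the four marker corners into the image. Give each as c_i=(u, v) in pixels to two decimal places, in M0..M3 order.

Intrinsics K: fx=890.6, fy=418.9, cx=339.3, cy=240.9
Marker side s = 0.247 m; corners in marker frame (Z=0):
  M0 = (-0.1235, +0.1235, 0)
  M1 = (+0.1235, +0.1235, 0)
  M2 = (+0.1235, -0.1235, 0)
  M3 = (-0.1235, -0.1235, 0)
rvec = (0.2133, -0.4060, 0.0964), |rvec| = θ = 0.46864 rad = 26.851°
Rodrigues: sinθ=0.45168, 1−cosθ=0.10782; R = I + sinθ·[k]× + (1−cosθ)·[k]×²:
    [+0.91452 -0.13542 -0.38121]
    [+0.05040 +0.97310 -0.22479]
    [+0.40140 +0.18636 +0.89674]
t = (-0.0226, 0.1175, 0.6474) m
M0: Pc = R·M0+t = (-0.15227, +0.23145, +0.62084); u = 890.6·(-0.15227)/0.62084 + 339.3 = 120.8721, v = 418.9·(+0.23145)/0.62084 + 240.9 = 397.0684
M1: Pc = R·M1+t = (+0.07362, +0.24390, +0.71999); u = 890.6·(+0.07362)/0.71999 + 339.3 = 430.3630, v = 418.9·(+0.24390)/0.71999 + 240.9 = 382.8060
M2: Pc = R·M2+t = (+0.10707, +0.00355, +0.67396); u = 890.6·(+0.10707)/0.67396 + 339.3 = 480.7846, v = 418.9·(+0.00355)/0.67396 + 240.9 = 243.1039
M3: Pc = R·M3+t = (-0.11882, -0.00890, +0.57481); u = 890.6·(-0.11882)/0.57481 + 339.3 = 155.2059, v = 418.9·(-0.00890)/0.57481 + 240.9 = 234.4124

c0=(120.87, 397.07) c1=(430.36, 382.81) c2=(480.78, 243.10) c3=(155.21, 234.41)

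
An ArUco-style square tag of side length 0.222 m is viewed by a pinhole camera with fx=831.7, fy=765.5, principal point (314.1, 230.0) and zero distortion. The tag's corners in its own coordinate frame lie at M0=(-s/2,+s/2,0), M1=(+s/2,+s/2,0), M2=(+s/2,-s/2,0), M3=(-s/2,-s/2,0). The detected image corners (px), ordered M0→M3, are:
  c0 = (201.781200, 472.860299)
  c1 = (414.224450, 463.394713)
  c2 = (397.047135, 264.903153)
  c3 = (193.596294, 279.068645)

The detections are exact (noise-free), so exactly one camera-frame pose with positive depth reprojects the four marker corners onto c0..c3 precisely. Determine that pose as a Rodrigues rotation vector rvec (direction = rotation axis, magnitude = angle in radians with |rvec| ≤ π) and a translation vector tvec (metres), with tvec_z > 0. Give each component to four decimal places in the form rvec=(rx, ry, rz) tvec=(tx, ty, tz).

rvec=(-0.1620, 0.1115, -0.0721) tvec=(-0.0147, 0.1586, 0.8791)

Intrinsics K: fx=831.7, fy=765.5, cx=314.1, cy=230.0
Marker side s = 0.222 m; corners in marker frame (Z=0):
  M0 = (-0.1110, +0.1110, 0)
  M1 = (+0.1110, +0.1110, 0)
  M2 = (+0.1110, -0.1110, 0)
  M3 = (-0.1110, -0.1110, 0)
Detected image corners:
  c0 = (201.781200, 472.860299) px
  c1 = (414.224450, 463.394713) px
  c2 = (397.047135, 264.903153) px
  c3 = (193.596294, 279.068645) px
Planar DLT: solve 8×8 A·h = b for H (H[2,2]=1):
  H  [+900.30897 +0.28619 +300.15423]
  H  [-97.56617 +813.98741 +368.09357]
  H  [-0.11923 -0.18752 +1.00000]
B = K⁻¹H; ‖b₁‖=1.137505, ‖b₂‖=1.137505; λ = 2/(‖b₁‖+‖b₂‖) = 0.879117, sign → tz>0 ⇒ λ=+0.879117
r₁ = λ·B[:,0] = (+0.99122,-0.08055,-0.10482); r₂ = λ·B[:,1] = (+0.06256,+0.98433,-0.16485)
r₃ = r₁×r₂ = (+0.11646,+0.15685,+0.98073); SVD([r₁ r₂ r₃]) → R = UVᵀ:
  R  [+0.99122 +0.06256 +0.11646]
  R  [-0.08055 +0.98433 +0.15685]
  R  [-0.10482 -0.16485 +0.98073]
t = (-0.01474, +0.15859, +0.87912) m
tr R = 2.956288; θ = arccos((tr R − 1)/2) = 0.209456 rad = 12.001°
axis k = ((R−Rᵀ)₃₂, (R−Rᵀ)₁₃, (R−Rᵀ)₂₁) / (2 sinθ) = (-0.773588, +0.532097, -0.344144)
rvec = θ·k = (-0.162033, +0.111451, -0.072083)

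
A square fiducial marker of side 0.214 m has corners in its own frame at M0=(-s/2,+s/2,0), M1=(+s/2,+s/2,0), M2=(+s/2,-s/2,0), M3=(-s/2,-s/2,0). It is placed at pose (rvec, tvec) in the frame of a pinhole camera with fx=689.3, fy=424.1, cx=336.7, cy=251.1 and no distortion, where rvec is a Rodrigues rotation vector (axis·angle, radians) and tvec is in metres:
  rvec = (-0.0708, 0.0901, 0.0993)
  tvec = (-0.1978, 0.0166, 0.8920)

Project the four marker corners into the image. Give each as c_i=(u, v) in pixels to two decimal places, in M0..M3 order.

c0=(94.25, 304.44) c1=(255.80, 315.59) c2=(274.03, 213.24) c3=(114.59, 204.52)

Intrinsics K: fx=689.3, fy=424.1, cx=336.7, cy=251.1
Marker side s = 0.214 m; corners in marker frame (Z=0):
  M0 = (-0.1070, +0.1070, 0)
  M1 = (+0.1070, +0.1070, 0)
  M2 = (+0.1070, -0.1070, 0)
  M3 = (-0.1070, -0.1070, 0)
rvec = (-0.0708, 0.0901, 0.0993), |rvec| = θ = 0.15163 rad = 8.688°
Rodrigues: sinθ=0.15105, 1−cosθ=0.01147; R = I + sinθ·[k]× + (1−cosθ)·[k]×²:
    [+0.99103 -0.10210 +0.08625]
    [+0.09574 +0.99258 +0.07499]
    [-0.09326 -0.06606 +0.99345]
t = (-0.1978, 0.0166, 0.8920) m
M0: Pc = R·M0+t = (-0.31477, +0.11256, +0.89491); u = 689.3·(-0.31477)/0.89491 + 336.7 = 94.2539, v = 424.1·(+0.11256)/0.89491 + 251.1 = 304.4434
M1: Pc = R·M1+t = (-0.10269, +0.13305, +0.87495); u = 689.3·(-0.10269)/0.87495 + 336.7 = 255.8032, v = 424.1·(+0.13305)/0.87495 + 251.1 = 315.5908
M2: Pc = R·M2+t = (-0.08083, -0.07936, +0.88909); u = 689.3·(-0.08083)/0.88909 + 336.7 = 274.0297, v = 424.1·(-0.07936)/0.88909 + 251.1 = 213.2439
M3: Pc = R·M3+t = (-0.29291, -0.09985, +0.90905); u = 689.3·(-0.29291)/0.90905 + 336.7 = 114.5926, v = 424.1·(-0.09985)/0.90905 + 251.1 = 204.5170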